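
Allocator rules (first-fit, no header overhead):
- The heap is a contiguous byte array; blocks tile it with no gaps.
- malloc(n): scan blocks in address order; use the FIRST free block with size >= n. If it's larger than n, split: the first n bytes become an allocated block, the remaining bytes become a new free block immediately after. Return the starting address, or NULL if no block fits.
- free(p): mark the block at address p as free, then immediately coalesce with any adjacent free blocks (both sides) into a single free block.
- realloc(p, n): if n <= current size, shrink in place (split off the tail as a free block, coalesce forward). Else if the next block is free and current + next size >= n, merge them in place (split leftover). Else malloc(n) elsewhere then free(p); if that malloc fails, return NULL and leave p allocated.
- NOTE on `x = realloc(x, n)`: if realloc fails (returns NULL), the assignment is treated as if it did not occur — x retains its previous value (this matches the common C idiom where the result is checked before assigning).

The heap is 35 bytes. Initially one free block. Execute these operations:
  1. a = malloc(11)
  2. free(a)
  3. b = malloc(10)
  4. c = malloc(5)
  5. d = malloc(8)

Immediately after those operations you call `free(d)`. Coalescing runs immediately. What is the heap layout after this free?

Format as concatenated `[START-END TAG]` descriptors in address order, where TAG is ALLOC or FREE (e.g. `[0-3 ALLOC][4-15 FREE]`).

Answer: [0-9 ALLOC][10-14 ALLOC][15-34 FREE]

Derivation:
Op 1: a = malloc(11) -> a = 0; heap: [0-10 ALLOC][11-34 FREE]
Op 2: free(a) -> (freed a); heap: [0-34 FREE]
Op 3: b = malloc(10) -> b = 0; heap: [0-9 ALLOC][10-34 FREE]
Op 4: c = malloc(5) -> c = 10; heap: [0-9 ALLOC][10-14 ALLOC][15-34 FREE]
Op 5: d = malloc(8) -> d = 15; heap: [0-9 ALLOC][10-14 ALLOC][15-22 ALLOC][23-34 FREE]
free(d): d = 15 -> block [15-22 ALLOC]; mark free, coalesce with adjacent free neighbors -> [0-9 ALLOC][10-14 ALLOC][15-34 FREE]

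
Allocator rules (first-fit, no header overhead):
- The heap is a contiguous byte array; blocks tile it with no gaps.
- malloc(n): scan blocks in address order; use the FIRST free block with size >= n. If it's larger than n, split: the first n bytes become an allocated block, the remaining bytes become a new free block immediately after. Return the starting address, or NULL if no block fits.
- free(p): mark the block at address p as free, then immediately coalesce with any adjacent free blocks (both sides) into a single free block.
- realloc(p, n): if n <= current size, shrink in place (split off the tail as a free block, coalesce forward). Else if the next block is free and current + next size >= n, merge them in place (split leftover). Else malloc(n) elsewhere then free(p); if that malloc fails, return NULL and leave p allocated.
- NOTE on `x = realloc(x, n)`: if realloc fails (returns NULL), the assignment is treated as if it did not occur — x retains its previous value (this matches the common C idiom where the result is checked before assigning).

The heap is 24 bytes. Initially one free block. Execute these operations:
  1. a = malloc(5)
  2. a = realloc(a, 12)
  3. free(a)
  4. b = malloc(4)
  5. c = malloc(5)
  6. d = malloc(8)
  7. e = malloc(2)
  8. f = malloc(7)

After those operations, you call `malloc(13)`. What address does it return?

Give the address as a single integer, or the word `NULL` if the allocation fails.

Answer: NULL

Derivation:
Op 1: a = malloc(5) -> a = 0; heap: [0-4 ALLOC][5-23 FREE]
Op 2: a = realloc(a, 12) -> a = 0; heap: [0-11 ALLOC][12-23 FREE]
Op 3: free(a) -> (freed a); heap: [0-23 FREE]
Op 4: b = malloc(4) -> b = 0; heap: [0-3 ALLOC][4-23 FREE]
Op 5: c = malloc(5) -> c = 4; heap: [0-3 ALLOC][4-8 ALLOC][9-23 FREE]
Op 6: d = malloc(8) -> d = 9; heap: [0-3 ALLOC][4-8 ALLOC][9-16 ALLOC][17-23 FREE]
Op 7: e = malloc(2) -> e = 17; heap: [0-3 ALLOC][4-8 ALLOC][9-16 ALLOC][17-18 ALLOC][19-23 FREE]
Op 8: f = malloc(7) -> f = NULL; heap: [0-3 ALLOC][4-8 ALLOC][9-16 ALLOC][17-18 ALLOC][19-23 FREE]
malloc(13): first-fit scan over [0-3 ALLOC][4-8 ALLOC][9-16 ALLOC][17-18 ALLOC][19-23 FREE] -> NULL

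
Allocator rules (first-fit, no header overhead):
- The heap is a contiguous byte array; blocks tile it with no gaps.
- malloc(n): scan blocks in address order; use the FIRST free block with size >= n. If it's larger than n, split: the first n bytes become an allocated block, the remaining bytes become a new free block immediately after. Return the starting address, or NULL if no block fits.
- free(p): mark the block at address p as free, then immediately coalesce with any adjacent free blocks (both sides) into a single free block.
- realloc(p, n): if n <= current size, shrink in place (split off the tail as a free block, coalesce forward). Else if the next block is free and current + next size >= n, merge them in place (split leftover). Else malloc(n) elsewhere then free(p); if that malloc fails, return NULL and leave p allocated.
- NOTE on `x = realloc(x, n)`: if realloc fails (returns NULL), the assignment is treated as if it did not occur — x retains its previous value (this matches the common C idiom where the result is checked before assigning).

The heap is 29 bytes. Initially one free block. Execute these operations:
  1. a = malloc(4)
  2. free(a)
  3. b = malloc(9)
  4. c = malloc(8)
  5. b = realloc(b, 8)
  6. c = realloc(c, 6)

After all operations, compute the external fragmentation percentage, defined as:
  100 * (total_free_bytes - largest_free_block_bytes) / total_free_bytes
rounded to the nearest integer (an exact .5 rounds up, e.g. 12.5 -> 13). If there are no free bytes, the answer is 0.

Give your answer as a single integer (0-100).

Answer: 7

Derivation:
Op 1: a = malloc(4) -> a = 0; heap: [0-3 ALLOC][4-28 FREE]
Op 2: free(a) -> (freed a); heap: [0-28 FREE]
Op 3: b = malloc(9) -> b = 0; heap: [0-8 ALLOC][9-28 FREE]
Op 4: c = malloc(8) -> c = 9; heap: [0-8 ALLOC][9-16 ALLOC][17-28 FREE]
Op 5: b = realloc(b, 8) -> b = 0; heap: [0-7 ALLOC][8-8 FREE][9-16 ALLOC][17-28 FREE]
Op 6: c = realloc(c, 6) -> c = 9; heap: [0-7 ALLOC][8-8 FREE][9-14 ALLOC][15-28 FREE]
Free blocks: [1 14] total_free=15 largest=14 -> 100*(15-14)/15 = 100/15 ≈ 6.667 -> rounds to 7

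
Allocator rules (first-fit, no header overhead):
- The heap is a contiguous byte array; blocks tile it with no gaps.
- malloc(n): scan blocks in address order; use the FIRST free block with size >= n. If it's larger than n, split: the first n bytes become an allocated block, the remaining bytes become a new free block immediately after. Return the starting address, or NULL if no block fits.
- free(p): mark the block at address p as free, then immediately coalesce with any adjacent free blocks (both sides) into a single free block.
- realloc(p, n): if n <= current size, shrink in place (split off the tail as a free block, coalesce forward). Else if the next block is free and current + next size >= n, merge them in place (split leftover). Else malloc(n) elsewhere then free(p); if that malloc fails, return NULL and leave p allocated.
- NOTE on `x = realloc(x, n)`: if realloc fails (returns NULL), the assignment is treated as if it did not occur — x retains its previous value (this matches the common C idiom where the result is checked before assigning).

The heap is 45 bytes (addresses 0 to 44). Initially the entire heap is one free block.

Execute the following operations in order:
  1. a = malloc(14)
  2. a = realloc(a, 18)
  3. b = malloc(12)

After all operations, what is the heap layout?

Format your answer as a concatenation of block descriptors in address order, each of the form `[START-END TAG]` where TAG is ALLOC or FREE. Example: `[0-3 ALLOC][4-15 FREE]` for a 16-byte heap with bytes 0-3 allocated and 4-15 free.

Op 1: a = malloc(14) -> a = 0; heap: [0-13 ALLOC][14-44 FREE]
Op 2: a = realloc(a, 18) -> a = 0; heap: [0-17 ALLOC][18-44 FREE]
Op 3: b = malloc(12) -> b = 18; heap: [0-17 ALLOC][18-29 ALLOC][30-44 FREE]

Answer: [0-17 ALLOC][18-29 ALLOC][30-44 FREE]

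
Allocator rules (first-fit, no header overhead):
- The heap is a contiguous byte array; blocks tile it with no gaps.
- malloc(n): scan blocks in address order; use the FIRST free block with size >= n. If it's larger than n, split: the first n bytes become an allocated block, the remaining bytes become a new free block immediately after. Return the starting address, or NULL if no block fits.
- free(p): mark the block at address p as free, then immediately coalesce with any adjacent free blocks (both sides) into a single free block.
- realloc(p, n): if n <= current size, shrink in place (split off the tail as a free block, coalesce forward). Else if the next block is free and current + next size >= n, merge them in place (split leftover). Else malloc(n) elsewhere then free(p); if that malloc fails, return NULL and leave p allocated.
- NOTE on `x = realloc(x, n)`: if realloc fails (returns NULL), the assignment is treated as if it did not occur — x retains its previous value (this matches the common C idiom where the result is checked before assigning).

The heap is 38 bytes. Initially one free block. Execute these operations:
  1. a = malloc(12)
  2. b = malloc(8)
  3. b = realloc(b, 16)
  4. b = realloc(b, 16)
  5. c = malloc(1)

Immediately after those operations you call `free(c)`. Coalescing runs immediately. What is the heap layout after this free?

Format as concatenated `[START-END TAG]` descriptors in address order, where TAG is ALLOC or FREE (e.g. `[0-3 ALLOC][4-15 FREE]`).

Op 1: a = malloc(12) -> a = 0; heap: [0-11 ALLOC][12-37 FREE]
Op 2: b = malloc(8) -> b = 12; heap: [0-11 ALLOC][12-19 ALLOC][20-37 FREE]
Op 3: b = realloc(b, 16) -> b = 12; heap: [0-11 ALLOC][12-27 ALLOC][28-37 FREE]
Op 4: b = realloc(b, 16) -> b = 12; heap: [0-11 ALLOC][12-27 ALLOC][28-37 FREE]
Op 5: c = malloc(1) -> c = 28; heap: [0-11 ALLOC][12-27 ALLOC][28-28 ALLOC][29-37 FREE]
free(c): c = 28 -> block [28-28 ALLOC]; mark free, coalesce with adjacent free neighbors -> [0-11 ALLOC][12-27 ALLOC][28-37 FREE]

Answer: [0-11 ALLOC][12-27 ALLOC][28-37 FREE]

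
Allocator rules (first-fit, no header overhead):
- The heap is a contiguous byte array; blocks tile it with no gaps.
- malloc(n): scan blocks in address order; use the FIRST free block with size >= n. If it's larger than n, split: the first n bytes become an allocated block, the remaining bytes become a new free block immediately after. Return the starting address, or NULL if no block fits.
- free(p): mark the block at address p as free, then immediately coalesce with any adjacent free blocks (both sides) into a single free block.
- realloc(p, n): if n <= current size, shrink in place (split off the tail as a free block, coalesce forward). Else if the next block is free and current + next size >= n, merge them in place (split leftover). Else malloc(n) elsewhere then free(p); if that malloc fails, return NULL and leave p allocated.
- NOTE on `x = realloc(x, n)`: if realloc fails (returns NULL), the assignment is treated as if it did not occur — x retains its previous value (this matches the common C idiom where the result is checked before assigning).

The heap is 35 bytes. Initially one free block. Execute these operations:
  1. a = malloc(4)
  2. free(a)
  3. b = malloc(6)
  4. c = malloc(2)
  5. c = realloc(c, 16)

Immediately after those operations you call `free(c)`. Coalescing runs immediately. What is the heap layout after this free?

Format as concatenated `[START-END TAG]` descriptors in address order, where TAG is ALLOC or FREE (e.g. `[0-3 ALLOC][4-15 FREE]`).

Answer: [0-5 ALLOC][6-34 FREE]

Derivation:
Op 1: a = malloc(4) -> a = 0; heap: [0-3 ALLOC][4-34 FREE]
Op 2: free(a) -> (freed a); heap: [0-34 FREE]
Op 3: b = malloc(6) -> b = 0; heap: [0-5 ALLOC][6-34 FREE]
Op 4: c = malloc(2) -> c = 6; heap: [0-5 ALLOC][6-7 ALLOC][8-34 FREE]
Op 5: c = realloc(c, 16) -> c = 6; heap: [0-5 ALLOC][6-21 ALLOC][22-34 FREE]
free(c): c = 6 -> block [6-21 ALLOC]; mark free, coalesce with adjacent free neighbors -> [0-5 ALLOC][6-34 FREE]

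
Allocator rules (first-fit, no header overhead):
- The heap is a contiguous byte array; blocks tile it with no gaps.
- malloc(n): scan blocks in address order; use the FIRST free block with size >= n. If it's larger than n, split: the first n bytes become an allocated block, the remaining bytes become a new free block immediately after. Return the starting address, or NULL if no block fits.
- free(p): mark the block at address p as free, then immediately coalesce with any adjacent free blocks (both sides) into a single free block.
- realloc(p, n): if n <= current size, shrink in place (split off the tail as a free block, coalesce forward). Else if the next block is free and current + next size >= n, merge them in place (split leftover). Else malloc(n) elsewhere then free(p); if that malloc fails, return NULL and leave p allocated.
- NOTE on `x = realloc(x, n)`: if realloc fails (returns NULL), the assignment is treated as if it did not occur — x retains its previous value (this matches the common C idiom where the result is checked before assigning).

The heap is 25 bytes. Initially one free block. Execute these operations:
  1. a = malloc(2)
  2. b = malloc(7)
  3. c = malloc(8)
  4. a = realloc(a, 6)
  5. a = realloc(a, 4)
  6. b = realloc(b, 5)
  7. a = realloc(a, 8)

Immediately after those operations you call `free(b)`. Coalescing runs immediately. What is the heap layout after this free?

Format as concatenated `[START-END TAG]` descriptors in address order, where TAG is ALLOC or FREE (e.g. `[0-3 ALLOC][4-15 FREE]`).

Answer: [0-8 FREE][9-16 ALLOC][17-24 ALLOC]

Derivation:
Op 1: a = malloc(2) -> a = 0; heap: [0-1 ALLOC][2-24 FREE]
Op 2: b = malloc(7) -> b = 2; heap: [0-1 ALLOC][2-8 ALLOC][9-24 FREE]
Op 3: c = malloc(8) -> c = 9; heap: [0-1 ALLOC][2-8 ALLOC][9-16 ALLOC][17-24 FREE]
Op 4: a = realloc(a, 6) -> a = 17; heap: [0-1 FREE][2-8 ALLOC][9-16 ALLOC][17-22 ALLOC][23-24 FREE]
Op 5: a = realloc(a, 4) -> a = 17; heap: [0-1 FREE][2-8 ALLOC][9-16 ALLOC][17-20 ALLOC][21-24 FREE]
Op 6: b = realloc(b, 5) -> b = 2; heap: [0-1 FREE][2-6 ALLOC][7-8 FREE][9-16 ALLOC][17-20 ALLOC][21-24 FREE]
Op 7: a = realloc(a, 8) -> a = 17; heap: [0-1 FREE][2-6 ALLOC][7-8 FREE][9-16 ALLOC][17-24 ALLOC]
free(b): b = 2 -> block [2-6 ALLOC]; mark free, coalesce with adjacent free neighbors -> [0-8 FREE][9-16 ALLOC][17-24 ALLOC]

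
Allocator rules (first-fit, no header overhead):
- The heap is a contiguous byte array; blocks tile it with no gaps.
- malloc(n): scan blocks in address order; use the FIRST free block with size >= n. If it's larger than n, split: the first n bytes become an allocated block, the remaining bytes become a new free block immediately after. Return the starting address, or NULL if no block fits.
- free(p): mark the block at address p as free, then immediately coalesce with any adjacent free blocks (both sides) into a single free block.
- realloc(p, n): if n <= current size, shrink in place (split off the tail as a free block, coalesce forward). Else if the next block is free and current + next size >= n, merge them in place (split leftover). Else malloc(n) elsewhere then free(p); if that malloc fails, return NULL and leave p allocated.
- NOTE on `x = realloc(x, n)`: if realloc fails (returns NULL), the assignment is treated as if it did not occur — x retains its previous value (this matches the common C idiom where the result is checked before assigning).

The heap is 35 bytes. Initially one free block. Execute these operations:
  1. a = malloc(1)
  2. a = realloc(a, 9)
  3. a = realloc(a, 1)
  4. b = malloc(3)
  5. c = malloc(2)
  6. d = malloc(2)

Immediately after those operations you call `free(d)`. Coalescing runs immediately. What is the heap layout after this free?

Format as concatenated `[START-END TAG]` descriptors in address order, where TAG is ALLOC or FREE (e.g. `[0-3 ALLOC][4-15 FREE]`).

Op 1: a = malloc(1) -> a = 0; heap: [0-0 ALLOC][1-34 FREE]
Op 2: a = realloc(a, 9) -> a = 0; heap: [0-8 ALLOC][9-34 FREE]
Op 3: a = realloc(a, 1) -> a = 0; heap: [0-0 ALLOC][1-34 FREE]
Op 4: b = malloc(3) -> b = 1; heap: [0-0 ALLOC][1-3 ALLOC][4-34 FREE]
Op 5: c = malloc(2) -> c = 4; heap: [0-0 ALLOC][1-3 ALLOC][4-5 ALLOC][6-34 FREE]
Op 6: d = malloc(2) -> d = 6; heap: [0-0 ALLOC][1-3 ALLOC][4-5 ALLOC][6-7 ALLOC][8-34 FREE]
free(d): d = 6 -> block [6-7 ALLOC]; mark free, coalesce with adjacent free neighbors -> [0-0 ALLOC][1-3 ALLOC][4-5 ALLOC][6-34 FREE]

Answer: [0-0 ALLOC][1-3 ALLOC][4-5 ALLOC][6-34 FREE]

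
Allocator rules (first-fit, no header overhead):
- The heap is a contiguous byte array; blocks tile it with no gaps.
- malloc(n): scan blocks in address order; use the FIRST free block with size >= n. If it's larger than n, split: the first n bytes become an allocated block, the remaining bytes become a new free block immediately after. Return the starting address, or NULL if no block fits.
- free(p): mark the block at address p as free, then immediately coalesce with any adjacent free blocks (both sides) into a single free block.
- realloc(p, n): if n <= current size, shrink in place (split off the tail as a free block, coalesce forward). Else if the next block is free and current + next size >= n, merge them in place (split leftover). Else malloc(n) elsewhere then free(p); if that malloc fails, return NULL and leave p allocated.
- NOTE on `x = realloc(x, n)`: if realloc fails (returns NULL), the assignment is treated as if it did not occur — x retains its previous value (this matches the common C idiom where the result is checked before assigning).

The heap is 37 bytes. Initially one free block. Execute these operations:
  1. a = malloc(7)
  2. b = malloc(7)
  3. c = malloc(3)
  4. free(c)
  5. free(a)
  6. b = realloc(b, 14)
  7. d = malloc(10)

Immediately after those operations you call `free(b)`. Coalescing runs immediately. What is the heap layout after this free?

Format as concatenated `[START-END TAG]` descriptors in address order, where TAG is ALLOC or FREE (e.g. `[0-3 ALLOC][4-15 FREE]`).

Op 1: a = malloc(7) -> a = 0; heap: [0-6 ALLOC][7-36 FREE]
Op 2: b = malloc(7) -> b = 7; heap: [0-6 ALLOC][7-13 ALLOC][14-36 FREE]
Op 3: c = malloc(3) -> c = 14; heap: [0-6 ALLOC][7-13 ALLOC][14-16 ALLOC][17-36 FREE]
Op 4: free(c) -> (freed c); heap: [0-6 ALLOC][7-13 ALLOC][14-36 FREE]
Op 5: free(a) -> (freed a); heap: [0-6 FREE][7-13 ALLOC][14-36 FREE]
Op 6: b = realloc(b, 14) -> b = 7; heap: [0-6 FREE][7-20 ALLOC][21-36 FREE]
Op 7: d = malloc(10) -> d = 21; heap: [0-6 FREE][7-20 ALLOC][21-30 ALLOC][31-36 FREE]
free(b): b = 7 -> block [7-20 ALLOC]; mark free, coalesce with adjacent free neighbors -> [0-20 FREE][21-30 ALLOC][31-36 FREE]

Answer: [0-20 FREE][21-30 ALLOC][31-36 FREE]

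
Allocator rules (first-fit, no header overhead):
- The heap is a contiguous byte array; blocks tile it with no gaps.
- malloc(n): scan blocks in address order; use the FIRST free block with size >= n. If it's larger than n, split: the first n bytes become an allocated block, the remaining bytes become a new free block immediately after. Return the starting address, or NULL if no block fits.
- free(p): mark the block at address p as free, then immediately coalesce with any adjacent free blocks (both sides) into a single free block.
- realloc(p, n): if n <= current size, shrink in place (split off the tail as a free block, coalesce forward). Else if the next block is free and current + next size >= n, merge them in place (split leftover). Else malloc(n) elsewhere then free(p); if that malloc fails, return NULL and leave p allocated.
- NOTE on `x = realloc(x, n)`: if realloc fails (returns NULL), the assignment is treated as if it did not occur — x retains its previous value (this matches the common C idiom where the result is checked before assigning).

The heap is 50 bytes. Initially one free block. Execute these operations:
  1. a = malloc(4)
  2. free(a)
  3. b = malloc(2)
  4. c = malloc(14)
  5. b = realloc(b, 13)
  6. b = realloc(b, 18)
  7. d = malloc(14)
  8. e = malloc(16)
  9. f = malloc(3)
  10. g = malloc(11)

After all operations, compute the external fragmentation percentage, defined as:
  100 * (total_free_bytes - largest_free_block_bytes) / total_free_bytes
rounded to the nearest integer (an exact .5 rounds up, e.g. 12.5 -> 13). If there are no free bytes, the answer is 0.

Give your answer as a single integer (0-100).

Op 1: a = malloc(4) -> a = 0; heap: [0-3 ALLOC][4-49 FREE]
Op 2: free(a) -> (freed a); heap: [0-49 FREE]
Op 3: b = malloc(2) -> b = 0; heap: [0-1 ALLOC][2-49 FREE]
Op 4: c = malloc(14) -> c = 2; heap: [0-1 ALLOC][2-15 ALLOC][16-49 FREE]
Op 5: b = realloc(b, 13) -> b = 16; heap: [0-1 FREE][2-15 ALLOC][16-28 ALLOC][29-49 FREE]
Op 6: b = realloc(b, 18) -> b = 16; heap: [0-1 FREE][2-15 ALLOC][16-33 ALLOC][34-49 FREE]
Op 7: d = malloc(14) -> d = 34; heap: [0-1 FREE][2-15 ALLOC][16-33 ALLOC][34-47 ALLOC][48-49 FREE]
Op 8: e = malloc(16) -> e = NULL; heap: [0-1 FREE][2-15 ALLOC][16-33 ALLOC][34-47 ALLOC][48-49 FREE]
Op 9: f = malloc(3) -> f = NULL; heap: [0-1 FREE][2-15 ALLOC][16-33 ALLOC][34-47 ALLOC][48-49 FREE]
Op 10: g = malloc(11) -> g = NULL; heap: [0-1 FREE][2-15 ALLOC][16-33 ALLOC][34-47 ALLOC][48-49 FREE]
Free blocks: [2 2] total_free=4 largest=2 -> 100*(4-2)/4 = 200/4 = 50

Answer: 50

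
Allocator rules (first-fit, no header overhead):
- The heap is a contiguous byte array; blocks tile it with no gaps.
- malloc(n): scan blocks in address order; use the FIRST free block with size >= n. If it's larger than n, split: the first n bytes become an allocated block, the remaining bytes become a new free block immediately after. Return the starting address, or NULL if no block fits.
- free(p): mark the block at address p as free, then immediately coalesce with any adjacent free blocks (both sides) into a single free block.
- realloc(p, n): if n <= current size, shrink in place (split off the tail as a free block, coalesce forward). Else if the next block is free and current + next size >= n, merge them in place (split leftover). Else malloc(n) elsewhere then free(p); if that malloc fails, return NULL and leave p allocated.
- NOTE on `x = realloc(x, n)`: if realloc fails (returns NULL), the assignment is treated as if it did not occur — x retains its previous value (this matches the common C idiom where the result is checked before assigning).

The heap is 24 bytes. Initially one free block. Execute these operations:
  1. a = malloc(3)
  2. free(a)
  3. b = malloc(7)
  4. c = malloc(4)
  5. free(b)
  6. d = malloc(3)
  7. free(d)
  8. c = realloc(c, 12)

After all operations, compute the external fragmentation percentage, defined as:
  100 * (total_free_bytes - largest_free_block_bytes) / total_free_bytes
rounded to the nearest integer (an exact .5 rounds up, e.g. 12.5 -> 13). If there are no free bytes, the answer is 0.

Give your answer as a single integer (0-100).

Answer: 42

Derivation:
Op 1: a = malloc(3) -> a = 0; heap: [0-2 ALLOC][3-23 FREE]
Op 2: free(a) -> (freed a); heap: [0-23 FREE]
Op 3: b = malloc(7) -> b = 0; heap: [0-6 ALLOC][7-23 FREE]
Op 4: c = malloc(4) -> c = 7; heap: [0-6 ALLOC][7-10 ALLOC][11-23 FREE]
Op 5: free(b) -> (freed b); heap: [0-6 FREE][7-10 ALLOC][11-23 FREE]
Op 6: d = malloc(3) -> d = 0; heap: [0-2 ALLOC][3-6 FREE][7-10 ALLOC][11-23 FREE]
Op 7: free(d) -> (freed d); heap: [0-6 FREE][7-10 ALLOC][11-23 FREE]
Op 8: c = realloc(c, 12) -> c = 7; heap: [0-6 FREE][7-18 ALLOC][19-23 FREE]
Free blocks: [7 5] total_free=12 largest=7 -> 100*(12-7)/12 = 500/12 ≈ 41.667 -> rounds to 42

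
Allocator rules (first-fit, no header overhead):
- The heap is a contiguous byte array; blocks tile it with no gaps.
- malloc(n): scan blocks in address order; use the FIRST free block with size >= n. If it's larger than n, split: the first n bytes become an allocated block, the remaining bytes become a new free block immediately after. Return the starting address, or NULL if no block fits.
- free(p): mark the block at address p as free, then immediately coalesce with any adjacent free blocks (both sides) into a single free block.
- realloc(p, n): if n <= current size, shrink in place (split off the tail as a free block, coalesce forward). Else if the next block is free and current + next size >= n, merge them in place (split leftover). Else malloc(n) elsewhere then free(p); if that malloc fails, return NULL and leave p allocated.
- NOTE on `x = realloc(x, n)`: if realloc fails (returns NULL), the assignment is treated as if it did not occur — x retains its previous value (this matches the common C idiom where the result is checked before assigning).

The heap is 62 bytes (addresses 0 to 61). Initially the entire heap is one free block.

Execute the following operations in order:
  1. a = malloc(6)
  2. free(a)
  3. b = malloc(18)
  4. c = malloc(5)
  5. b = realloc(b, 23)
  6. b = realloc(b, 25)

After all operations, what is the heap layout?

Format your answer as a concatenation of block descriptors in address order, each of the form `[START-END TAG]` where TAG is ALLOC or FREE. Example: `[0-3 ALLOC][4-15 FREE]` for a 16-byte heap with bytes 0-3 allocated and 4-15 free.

Answer: [0-17 FREE][18-22 ALLOC][23-47 ALLOC][48-61 FREE]

Derivation:
Op 1: a = malloc(6) -> a = 0; heap: [0-5 ALLOC][6-61 FREE]
Op 2: free(a) -> (freed a); heap: [0-61 FREE]
Op 3: b = malloc(18) -> b = 0; heap: [0-17 ALLOC][18-61 FREE]
Op 4: c = malloc(5) -> c = 18; heap: [0-17 ALLOC][18-22 ALLOC][23-61 FREE]
Op 5: b = realloc(b, 23) -> b = 23; heap: [0-17 FREE][18-22 ALLOC][23-45 ALLOC][46-61 FREE]
Op 6: b = realloc(b, 25) -> b = 23; heap: [0-17 FREE][18-22 ALLOC][23-47 ALLOC][48-61 FREE]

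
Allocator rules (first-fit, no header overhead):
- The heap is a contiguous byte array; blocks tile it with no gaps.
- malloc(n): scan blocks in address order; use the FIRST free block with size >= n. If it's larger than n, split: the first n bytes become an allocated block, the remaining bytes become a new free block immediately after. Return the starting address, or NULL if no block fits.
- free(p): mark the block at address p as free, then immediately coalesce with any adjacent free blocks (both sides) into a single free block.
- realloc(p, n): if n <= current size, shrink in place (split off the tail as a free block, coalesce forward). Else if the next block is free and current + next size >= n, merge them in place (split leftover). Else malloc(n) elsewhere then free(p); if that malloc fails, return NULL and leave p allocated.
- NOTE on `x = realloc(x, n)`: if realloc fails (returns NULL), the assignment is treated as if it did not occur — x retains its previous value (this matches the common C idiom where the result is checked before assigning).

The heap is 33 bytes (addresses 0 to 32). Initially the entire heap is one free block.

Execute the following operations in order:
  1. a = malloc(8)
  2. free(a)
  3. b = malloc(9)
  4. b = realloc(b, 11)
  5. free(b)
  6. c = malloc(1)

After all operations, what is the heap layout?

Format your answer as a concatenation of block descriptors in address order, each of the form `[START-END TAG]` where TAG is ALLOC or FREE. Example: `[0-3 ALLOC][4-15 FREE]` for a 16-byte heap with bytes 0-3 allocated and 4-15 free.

Op 1: a = malloc(8) -> a = 0; heap: [0-7 ALLOC][8-32 FREE]
Op 2: free(a) -> (freed a); heap: [0-32 FREE]
Op 3: b = malloc(9) -> b = 0; heap: [0-8 ALLOC][9-32 FREE]
Op 4: b = realloc(b, 11) -> b = 0; heap: [0-10 ALLOC][11-32 FREE]
Op 5: free(b) -> (freed b); heap: [0-32 FREE]
Op 6: c = malloc(1) -> c = 0; heap: [0-0 ALLOC][1-32 FREE]

Answer: [0-0 ALLOC][1-32 FREE]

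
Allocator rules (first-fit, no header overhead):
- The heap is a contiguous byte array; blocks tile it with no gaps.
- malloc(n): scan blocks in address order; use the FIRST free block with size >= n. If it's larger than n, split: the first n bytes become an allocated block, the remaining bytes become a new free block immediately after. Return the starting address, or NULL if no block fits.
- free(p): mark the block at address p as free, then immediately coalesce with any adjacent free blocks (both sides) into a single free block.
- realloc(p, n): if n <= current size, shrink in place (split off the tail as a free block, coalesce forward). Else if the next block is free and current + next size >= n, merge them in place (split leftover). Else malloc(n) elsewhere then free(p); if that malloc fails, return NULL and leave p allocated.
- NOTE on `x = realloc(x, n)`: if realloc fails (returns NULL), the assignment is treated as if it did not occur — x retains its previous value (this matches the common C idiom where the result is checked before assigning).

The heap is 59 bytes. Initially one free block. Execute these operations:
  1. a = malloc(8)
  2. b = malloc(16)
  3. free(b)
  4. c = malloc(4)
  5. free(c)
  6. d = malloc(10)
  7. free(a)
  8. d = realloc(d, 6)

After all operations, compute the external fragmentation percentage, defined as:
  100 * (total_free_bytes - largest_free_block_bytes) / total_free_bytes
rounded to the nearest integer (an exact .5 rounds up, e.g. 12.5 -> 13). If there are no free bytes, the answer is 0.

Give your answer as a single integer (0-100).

Answer: 15

Derivation:
Op 1: a = malloc(8) -> a = 0; heap: [0-7 ALLOC][8-58 FREE]
Op 2: b = malloc(16) -> b = 8; heap: [0-7 ALLOC][8-23 ALLOC][24-58 FREE]
Op 3: free(b) -> (freed b); heap: [0-7 ALLOC][8-58 FREE]
Op 4: c = malloc(4) -> c = 8; heap: [0-7 ALLOC][8-11 ALLOC][12-58 FREE]
Op 5: free(c) -> (freed c); heap: [0-7 ALLOC][8-58 FREE]
Op 6: d = malloc(10) -> d = 8; heap: [0-7 ALLOC][8-17 ALLOC][18-58 FREE]
Op 7: free(a) -> (freed a); heap: [0-7 FREE][8-17 ALLOC][18-58 FREE]
Op 8: d = realloc(d, 6) -> d = 8; heap: [0-7 FREE][8-13 ALLOC][14-58 FREE]
Free blocks: [8 45] total_free=53 largest=45 -> 100*(53-45)/53 = 800/53 ≈ 15.094 -> rounds to 15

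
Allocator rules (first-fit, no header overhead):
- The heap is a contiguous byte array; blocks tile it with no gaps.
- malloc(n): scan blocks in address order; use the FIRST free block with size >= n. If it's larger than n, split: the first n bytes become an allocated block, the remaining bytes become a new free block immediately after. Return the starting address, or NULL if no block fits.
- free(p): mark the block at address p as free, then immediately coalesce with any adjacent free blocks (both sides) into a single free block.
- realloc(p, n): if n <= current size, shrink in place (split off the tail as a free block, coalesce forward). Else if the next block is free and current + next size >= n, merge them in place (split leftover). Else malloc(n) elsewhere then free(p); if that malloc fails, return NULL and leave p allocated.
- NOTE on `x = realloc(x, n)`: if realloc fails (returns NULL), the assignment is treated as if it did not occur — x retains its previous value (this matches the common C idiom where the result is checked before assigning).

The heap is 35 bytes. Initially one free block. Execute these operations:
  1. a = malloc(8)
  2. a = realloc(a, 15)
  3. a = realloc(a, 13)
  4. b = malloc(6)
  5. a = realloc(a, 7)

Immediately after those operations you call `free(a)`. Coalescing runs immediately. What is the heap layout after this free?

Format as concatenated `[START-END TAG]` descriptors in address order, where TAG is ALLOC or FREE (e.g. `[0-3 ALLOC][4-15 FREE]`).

Answer: [0-12 FREE][13-18 ALLOC][19-34 FREE]

Derivation:
Op 1: a = malloc(8) -> a = 0; heap: [0-7 ALLOC][8-34 FREE]
Op 2: a = realloc(a, 15) -> a = 0; heap: [0-14 ALLOC][15-34 FREE]
Op 3: a = realloc(a, 13) -> a = 0; heap: [0-12 ALLOC][13-34 FREE]
Op 4: b = malloc(6) -> b = 13; heap: [0-12 ALLOC][13-18 ALLOC][19-34 FREE]
Op 5: a = realloc(a, 7) -> a = 0; heap: [0-6 ALLOC][7-12 FREE][13-18 ALLOC][19-34 FREE]
free(a): a = 0 -> block [0-6 ALLOC]; mark free, coalesce with adjacent free neighbors -> [0-12 FREE][13-18 ALLOC][19-34 FREE]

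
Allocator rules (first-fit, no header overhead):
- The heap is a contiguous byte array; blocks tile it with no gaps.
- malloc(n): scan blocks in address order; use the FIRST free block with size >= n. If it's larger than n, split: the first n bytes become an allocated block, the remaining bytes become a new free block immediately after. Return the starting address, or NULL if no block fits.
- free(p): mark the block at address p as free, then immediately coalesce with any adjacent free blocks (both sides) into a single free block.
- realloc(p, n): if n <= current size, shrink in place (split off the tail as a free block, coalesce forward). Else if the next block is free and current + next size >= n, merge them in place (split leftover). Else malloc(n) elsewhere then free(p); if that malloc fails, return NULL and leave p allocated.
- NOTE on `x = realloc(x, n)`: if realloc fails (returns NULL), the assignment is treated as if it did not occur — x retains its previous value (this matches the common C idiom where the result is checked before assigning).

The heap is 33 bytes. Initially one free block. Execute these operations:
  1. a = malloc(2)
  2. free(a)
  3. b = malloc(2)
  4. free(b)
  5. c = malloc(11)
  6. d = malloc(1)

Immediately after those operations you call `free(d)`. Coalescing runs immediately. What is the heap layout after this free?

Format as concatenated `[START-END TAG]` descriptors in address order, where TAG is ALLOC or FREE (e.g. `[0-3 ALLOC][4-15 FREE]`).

Answer: [0-10 ALLOC][11-32 FREE]

Derivation:
Op 1: a = malloc(2) -> a = 0; heap: [0-1 ALLOC][2-32 FREE]
Op 2: free(a) -> (freed a); heap: [0-32 FREE]
Op 3: b = malloc(2) -> b = 0; heap: [0-1 ALLOC][2-32 FREE]
Op 4: free(b) -> (freed b); heap: [0-32 FREE]
Op 5: c = malloc(11) -> c = 0; heap: [0-10 ALLOC][11-32 FREE]
Op 6: d = malloc(1) -> d = 11; heap: [0-10 ALLOC][11-11 ALLOC][12-32 FREE]
free(d): d = 11 -> block [11-11 ALLOC]; mark free, coalesce with adjacent free neighbors -> [0-10 ALLOC][11-32 FREE]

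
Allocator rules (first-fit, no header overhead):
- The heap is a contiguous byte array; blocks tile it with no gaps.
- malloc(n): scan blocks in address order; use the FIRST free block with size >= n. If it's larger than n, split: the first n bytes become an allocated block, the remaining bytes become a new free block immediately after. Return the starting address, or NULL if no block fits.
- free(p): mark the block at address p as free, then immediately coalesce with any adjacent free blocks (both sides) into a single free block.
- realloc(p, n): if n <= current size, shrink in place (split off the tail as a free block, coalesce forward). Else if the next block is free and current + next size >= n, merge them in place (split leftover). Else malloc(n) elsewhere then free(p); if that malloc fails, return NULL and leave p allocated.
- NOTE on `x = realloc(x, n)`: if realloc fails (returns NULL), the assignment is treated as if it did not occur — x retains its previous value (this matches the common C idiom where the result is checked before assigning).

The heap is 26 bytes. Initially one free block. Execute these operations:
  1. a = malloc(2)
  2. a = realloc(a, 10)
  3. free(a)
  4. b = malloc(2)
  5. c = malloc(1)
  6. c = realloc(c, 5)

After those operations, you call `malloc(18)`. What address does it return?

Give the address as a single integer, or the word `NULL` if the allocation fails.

Answer: 7

Derivation:
Op 1: a = malloc(2) -> a = 0; heap: [0-1 ALLOC][2-25 FREE]
Op 2: a = realloc(a, 10) -> a = 0; heap: [0-9 ALLOC][10-25 FREE]
Op 3: free(a) -> (freed a); heap: [0-25 FREE]
Op 4: b = malloc(2) -> b = 0; heap: [0-1 ALLOC][2-25 FREE]
Op 5: c = malloc(1) -> c = 2; heap: [0-1 ALLOC][2-2 ALLOC][3-25 FREE]
Op 6: c = realloc(c, 5) -> c = 2; heap: [0-1 ALLOC][2-6 ALLOC][7-25 FREE]
malloc(18): first-fit scan over [0-1 ALLOC][2-6 ALLOC][7-25 FREE] -> 7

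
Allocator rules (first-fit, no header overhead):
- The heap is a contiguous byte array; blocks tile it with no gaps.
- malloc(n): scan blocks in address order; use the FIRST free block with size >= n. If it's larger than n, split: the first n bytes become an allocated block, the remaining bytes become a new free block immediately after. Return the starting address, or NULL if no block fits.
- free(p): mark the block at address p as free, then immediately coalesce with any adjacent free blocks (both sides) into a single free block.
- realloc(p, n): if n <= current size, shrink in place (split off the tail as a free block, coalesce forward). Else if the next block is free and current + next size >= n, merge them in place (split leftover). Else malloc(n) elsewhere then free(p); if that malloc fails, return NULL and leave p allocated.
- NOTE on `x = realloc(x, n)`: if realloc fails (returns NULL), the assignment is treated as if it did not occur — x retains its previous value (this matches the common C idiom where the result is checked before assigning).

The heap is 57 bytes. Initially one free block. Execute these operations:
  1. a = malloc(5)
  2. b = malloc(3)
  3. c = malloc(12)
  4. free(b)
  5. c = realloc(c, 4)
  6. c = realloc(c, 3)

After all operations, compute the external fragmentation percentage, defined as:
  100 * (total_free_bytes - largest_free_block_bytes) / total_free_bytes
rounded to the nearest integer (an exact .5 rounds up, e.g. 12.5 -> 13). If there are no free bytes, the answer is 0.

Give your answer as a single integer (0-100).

Answer: 6

Derivation:
Op 1: a = malloc(5) -> a = 0; heap: [0-4 ALLOC][5-56 FREE]
Op 2: b = malloc(3) -> b = 5; heap: [0-4 ALLOC][5-7 ALLOC][8-56 FREE]
Op 3: c = malloc(12) -> c = 8; heap: [0-4 ALLOC][5-7 ALLOC][8-19 ALLOC][20-56 FREE]
Op 4: free(b) -> (freed b); heap: [0-4 ALLOC][5-7 FREE][8-19 ALLOC][20-56 FREE]
Op 5: c = realloc(c, 4) -> c = 8; heap: [0-4 ALLOC][5-7 FREE][8-11 ALLOC][12-56 FREE]
Op 6: c = realloc(c, 3) -> c = 8; heap: [0-4 ALLOC][5-7 FREE][8-10 ALLOC][11-56 FREE]
Free blocks: [3 46] total_free=49 largest=46 -> 100*(49-46)/49 = 300/49 ≈ 6.122 -> rounds to 6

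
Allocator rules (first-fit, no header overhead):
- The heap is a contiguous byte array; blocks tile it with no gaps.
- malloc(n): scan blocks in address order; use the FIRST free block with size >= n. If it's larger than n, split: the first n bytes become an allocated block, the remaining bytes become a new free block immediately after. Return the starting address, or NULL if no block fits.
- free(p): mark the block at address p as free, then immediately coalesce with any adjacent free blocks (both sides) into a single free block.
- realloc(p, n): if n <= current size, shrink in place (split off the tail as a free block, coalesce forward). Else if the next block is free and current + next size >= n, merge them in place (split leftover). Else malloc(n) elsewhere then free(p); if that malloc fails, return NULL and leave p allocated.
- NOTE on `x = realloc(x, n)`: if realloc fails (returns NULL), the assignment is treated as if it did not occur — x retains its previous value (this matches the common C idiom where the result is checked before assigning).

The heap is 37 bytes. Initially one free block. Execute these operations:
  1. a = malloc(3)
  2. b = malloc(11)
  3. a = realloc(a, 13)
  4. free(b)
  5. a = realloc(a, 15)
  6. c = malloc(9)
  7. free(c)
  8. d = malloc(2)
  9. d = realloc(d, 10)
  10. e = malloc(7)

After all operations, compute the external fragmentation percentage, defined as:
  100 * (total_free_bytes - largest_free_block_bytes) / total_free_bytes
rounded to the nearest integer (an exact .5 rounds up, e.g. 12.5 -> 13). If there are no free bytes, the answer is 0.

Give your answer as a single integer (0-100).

Answer: 20

Derivation:
Op 1: a = malloc(3) -> a = 0; heap: [0-2 ALLOC][3-36 FREE]
Op 2: b = malloc(11) -> b = 3; heap: [0-2 ALLOC][3-13 ALLOC][14-36 FREE]
Op 3: a = realloc(a, 13) -> a = 14; heap: [0-2 FREE][3-13 ALLOC][14-26 ALLOC][27-36 FREE]
Op 4: free(b) -> (freed b); heap: [0-13 FREE][14-26 ALLOC][27-36 FREE]
Op 5: a = realloc(a, 15) -> a = 14; heap: [0-13 FREE][14-28 ALLOC][29-36 FREE]
Op 6: c = malloc(9) -> c = 0; heap: [0-8 ALLOC][9-13 FREE][14-28 ALLOC][29-36 FREE]
Op 7: free(c) -> (freed c); heap: [0-13 FREE][14-28 ALLOC][29-36 FREE]
Op 8: d = malloc(2) -> d = 0; heap: [0-1 ALLOC][2-13 FREE][14-28 ALLOC][29-36 FREE]
Op 9: d = realloc(d, 10) -> d = 0; heap: [0-9 ALLOC][10-13 FREE][14-28 ALLOC][29-36 FREE]
Op 10: e = malloc(7) -> e = 29; heap: [0-9 ALLOC][10-13 FREE][14-28 ALLOC][29-35 ALLOC][36-36 FREE]
Free blocks: [4 1] total_free=5 largest=4 -> 100*(5-4)/5 = 100/5 = 20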